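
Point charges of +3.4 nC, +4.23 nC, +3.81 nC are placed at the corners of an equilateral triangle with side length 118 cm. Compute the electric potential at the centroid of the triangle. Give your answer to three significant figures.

The total potential is the scalar sum of each charge's contribution, V = Σ kqᵢ/rᵢ.
The distance from each vertex to the centroid is a/√3 = 0.681 m.
V = k[(3.40×10⁻⁹)/(0.681) + (4.23×10⁻⁹)/(0.681) + (3.81×10⁻⁹)/(0.681)] = 151 V.

151 V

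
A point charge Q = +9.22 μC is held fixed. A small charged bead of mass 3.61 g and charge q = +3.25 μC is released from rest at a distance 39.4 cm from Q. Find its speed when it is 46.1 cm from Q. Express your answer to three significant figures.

7.42 m/s

Only the electrostatic force acts, so mechanical energy is conserved: ½mv² = U₁ − U₂ = kQq(1/r₁ − 1/r₂).
U₁ − U₂ = (8.99×10⁹ N·m²/C²)(9.22×10⁻⁶ C)(3.25×10⁻⁶ C)(1/0.394 − 1/0.461) = 0.0994 J.
v = √(2·0.0994/3.61×10⁻³) = 7.42 m/s.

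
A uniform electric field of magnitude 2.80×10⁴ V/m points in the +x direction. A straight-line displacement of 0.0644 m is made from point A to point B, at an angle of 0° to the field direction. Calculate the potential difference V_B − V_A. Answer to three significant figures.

-1800 V

Only the component of displacement along E changes the potential: ΔV = −E·d·cosθ.
ΔV = −(2.80×10⁴ V/m)(0.0644 m)cos0° = -1800 V.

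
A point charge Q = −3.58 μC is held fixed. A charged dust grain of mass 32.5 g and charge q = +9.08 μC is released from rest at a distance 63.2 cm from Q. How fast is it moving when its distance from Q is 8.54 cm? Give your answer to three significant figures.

13.5 m/s

Only the electrostatic force acts, so mechanical energy is conserved: ½mv² = U₁ − U₂ = kQq(1/r₁ − 1/r₂).
U₁ − U₂ = (8.99×10⁹ N·m²/C²)(-3.58×10⁻⁶ C)(9.08×10⁻⁶ C)(1/0.632 − 1/0.0854) = 2.96 J.
v = √(2·2.96/0.0325) = 13.5 m/s.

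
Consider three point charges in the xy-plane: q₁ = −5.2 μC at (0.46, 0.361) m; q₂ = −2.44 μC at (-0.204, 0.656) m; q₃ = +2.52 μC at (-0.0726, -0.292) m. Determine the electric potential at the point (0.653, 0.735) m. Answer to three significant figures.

-1.19×10⁵ V

The total potential is the scalar sum of each charge's contribution, V = Σ kqᵢ/rᵢ.
Distances from the field point to each charge: r₁ = 0.421 m, r₂ = 0.861 m, r₃ = 1.26 m.
V = k[(-5.20×10⁻⁶)/(0.421) + (-2.44×10⁻⁶)/(0.861) + (2.52×10⁻⁶)/(1.26)] = -1.19×10⁵ V.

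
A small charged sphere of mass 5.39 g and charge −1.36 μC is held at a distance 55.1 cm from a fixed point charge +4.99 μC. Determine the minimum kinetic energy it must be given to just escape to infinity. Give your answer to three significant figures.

0.111 J

To just escape, total mechanical energy must reach zero at infinity: ½mv²_min + U = 0, so ½mv²_min = −U = |kQq|/r.
|U| = |kQq|/r = (8.99×10⁹ N·m²/C²)(4.99×10⁻⁶)(1.36×10⁻⁶)/(0.551) = 0.111 J.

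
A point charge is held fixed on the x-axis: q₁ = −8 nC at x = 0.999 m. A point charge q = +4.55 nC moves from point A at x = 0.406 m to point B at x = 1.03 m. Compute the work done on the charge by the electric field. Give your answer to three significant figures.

The work done by the electric force is W_field = −ΔU = −q(V_B − V_A) = q(V_A − V_B).
At A: distance to the source charge is 0.593 m; V_A = kq₁/r = -121 V.
At B: distance to the source charge is 0.0310 m; V_B = kq₁/r = -2320 V.
ΔV = V_B − V_A = -2200 V.
W_field = −qΔV = −(4.55×10⁻⁹ C)(-2200 V) = 1.00×10⁻⁵ J.

1.00×10⁻⁵ J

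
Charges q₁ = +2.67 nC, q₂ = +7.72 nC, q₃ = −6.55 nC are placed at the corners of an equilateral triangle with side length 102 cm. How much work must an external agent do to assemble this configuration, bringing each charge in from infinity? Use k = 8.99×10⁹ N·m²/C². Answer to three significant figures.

-4.18×10⁻⁷ J

The work to assemble the configuration equals its total potential energy, U = Σ kqᵢqⱼ/rᵢⱼ over all pairs.
All three pair separations equal the side length, 1.02 m.
U = (1.82×10⁻⁷) + (-1.54×10⁻⁷) + (-4.46×10⁻⁷) = -4.18×10⁻⁷ J.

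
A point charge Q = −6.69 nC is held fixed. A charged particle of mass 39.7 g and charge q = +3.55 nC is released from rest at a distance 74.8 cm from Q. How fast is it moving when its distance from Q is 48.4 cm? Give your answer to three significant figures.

2.80×10⁻³ m/s

Only the electrostatic force acts, so mechanical energy is conserved: ½mv² = U₁ − U₂ = kQq(1/r₁ − 1/r₂).
U₁ − U₂ = (8.99×10⁹ N·m²/C²)(-6.69×10⁻⁹ C)(3.55×10⁻⁹ C)(1/0.748 − 1/0.484) = 1.56×10⁻⁷ J.
v = √(2·1.56×10⁻⁷/0.0397) = 2.80×10⁻³ m/s.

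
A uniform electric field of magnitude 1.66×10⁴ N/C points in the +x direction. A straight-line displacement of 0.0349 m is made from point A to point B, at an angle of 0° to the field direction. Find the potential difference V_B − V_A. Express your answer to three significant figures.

Only the component of displacement along E changes the potential: ΔV = −E·d·cosθ.
ΔV = −(1.66×10⁴ V/m)(0.0349 m)cos0° = -579 V.

-579 V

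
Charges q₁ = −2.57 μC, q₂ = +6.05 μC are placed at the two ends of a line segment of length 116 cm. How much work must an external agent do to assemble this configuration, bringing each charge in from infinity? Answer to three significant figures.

The assembly work is the sum of pairwise potential energies, U = Σ_{i<j} kqᵢqⱼ/rᵢⱼ.
The separation is r = 1.16 m.
U = (-0.121) = -0.121 J.

-0.121 J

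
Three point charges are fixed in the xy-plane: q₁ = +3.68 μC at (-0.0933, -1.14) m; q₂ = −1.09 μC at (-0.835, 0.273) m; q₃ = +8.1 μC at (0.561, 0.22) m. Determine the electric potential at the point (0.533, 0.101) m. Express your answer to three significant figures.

Electric potential is a scalar, so the contributions from each charge add algebraically: V = Σ kqᵢ/rᵢ.
Distances from the field point to each charge: r₁ = 1.39 m, r₂ = 1.38 m, r₃ = 0.122 m.
V = k[(3.68×10⁻⁶)/(1.39) + (-1.09×10⁻⁶)/(1.38) + (8.10×10⁻⁶)/(0.122)] = 6.12×10⁵ V.

6.12×10⁵ V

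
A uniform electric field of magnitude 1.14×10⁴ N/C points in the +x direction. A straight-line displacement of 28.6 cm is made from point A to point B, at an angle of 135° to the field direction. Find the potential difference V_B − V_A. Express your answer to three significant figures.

Only the component of displacement along E changes the potential: ΔV = −E·d·cosθ.
ΔV = −(1.14×10⁴ V/m)(0.286 m)cos135° = 2310 V.

2310 V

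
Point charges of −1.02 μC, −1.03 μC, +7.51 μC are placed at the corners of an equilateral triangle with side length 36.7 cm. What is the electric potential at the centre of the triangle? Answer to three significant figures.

2.32×10⁵ V

The total potential is the scalar sum of each charge's contribution, V = Σ kqᵢ/rᵢ.
The distance from each vertex to the centroid is a/√3 = 0.212 m.
V = k[(-1.02×10⁻⁶)/(0.212) + (-1.03×10⁻⁶)/(0.212) + (7.51×10⁻⁶)/(0.212)] = 2.32×10⁵ V.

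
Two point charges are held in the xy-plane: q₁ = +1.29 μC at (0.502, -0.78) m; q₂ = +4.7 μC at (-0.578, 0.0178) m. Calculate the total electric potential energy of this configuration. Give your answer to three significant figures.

0.0406 J

The assembly work is the sum of pairwise potential energies, U = Σ_{i<j} kqᵢqⱼ/rᵢⱼ.
Pair separations: r₁₂ = 1.34 m.
U = (0.0406) = 0.0406 J.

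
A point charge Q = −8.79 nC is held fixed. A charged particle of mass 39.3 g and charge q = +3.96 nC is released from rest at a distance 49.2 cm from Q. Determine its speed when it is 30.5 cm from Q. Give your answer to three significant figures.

Only the electrostatic force acts, so mechanical energy is conserved: ½mv² = U₁ − U₂ = kQq(1/r₁ − 1/r₂).
U₁ − U₂ = (8.99×10⁹ N·m²/C²)(-8.79×10⁻⁹ C)(3.96×10⁻⁹ C)(1/0.492 − 1/0.305) = 3.90×10⁻⁷ J.
v = √(2·3.90×10⁻⁷/0.0393) = 4.45×10⁻³ m/s.

4.45×10⁻³ m/s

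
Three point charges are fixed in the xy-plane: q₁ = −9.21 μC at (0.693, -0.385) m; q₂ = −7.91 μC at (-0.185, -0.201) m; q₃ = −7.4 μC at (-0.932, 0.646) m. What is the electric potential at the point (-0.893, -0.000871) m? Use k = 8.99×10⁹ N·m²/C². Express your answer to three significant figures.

-2.50×10⁵ V

The total potential is the scalar sum of each charge's contribution, V = Σ kqᵢ/rᵢ.
Distances from the field point to each charge: r₁ = 1.63 m, r₂ = 0.736 m, r₃ = 0.648 m.
V = k[(-9.21×10⁻⁶)/(1.63) + (-7.91×10⁻⁶)/(0.736) + (-7.40×10⁻⁶)/(0.648)] = -2.50×10⁵ V.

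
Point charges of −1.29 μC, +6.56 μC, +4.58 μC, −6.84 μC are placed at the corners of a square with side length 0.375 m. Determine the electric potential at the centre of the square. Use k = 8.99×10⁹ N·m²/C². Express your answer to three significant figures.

Electric potential is a scalar, so the contributions from each charge add algebraically: V = Σ kqᵢ/rᵢ.
The distance from each corner to the centre is a√2/2 = 0.265 m.
V = k[(-1.29×10⁻⁶)/(0.265) + (6.56×10⁻⁶)/(0.265) + (4.58×10⁻⁶)/(0.265) + (-6.84×10⁻⁶)/(0.265)] = 1.02×10⁵ V.

1.02×10⁵ V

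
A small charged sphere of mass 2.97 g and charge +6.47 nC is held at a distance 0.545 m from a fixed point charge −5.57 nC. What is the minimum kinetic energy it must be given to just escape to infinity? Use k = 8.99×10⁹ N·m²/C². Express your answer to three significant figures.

To just escape, total mechanical energy must reach zero at infinity: ½mv²_min + U = 0, so ½mv²_min = −U = |kQq|/r.
|U| = |kQq|/r = (8.99×10⁹ N·m²/C²)(5.57×10⁻⁹)(6.47×10⁻⁹)/(0.545) = 5.94×10⁻⁷ J.

5.94×10⁻⁷ J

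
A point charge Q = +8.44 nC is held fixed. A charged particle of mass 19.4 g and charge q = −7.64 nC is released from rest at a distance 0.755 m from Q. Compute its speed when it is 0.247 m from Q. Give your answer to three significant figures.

0.0128 m/s

Only the electrostatic force acts, so mechanical energy is conserved: ½mv² = U₁ − U₂ = kQq(1/r₁ − 1/r₂).
U₁ − U₂ = (8.99×10⁹ N·m²/C²)(8.44×10⁻⁹ C)(-7.64×10⁻⁹ C)(1/0.755 − 1/0.247) = 1.58×10⁻⁶ J.
v = √(2·1.58×10⁻⁶/0.0194) = 0.0128 m/s.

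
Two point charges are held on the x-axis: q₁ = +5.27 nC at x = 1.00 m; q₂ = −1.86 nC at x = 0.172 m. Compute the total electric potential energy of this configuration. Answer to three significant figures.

The work to assemble the configuration equals its total potential energy, U = Σ kqᵢqⱼ/rᵢⱼ over all pairs.
Pair separations: r₁₂ = 0.828 m.
U = (-1.06×10⁻⁷) = -1.06×10⁻⁷ J.

-1.06×10⁻⁷ J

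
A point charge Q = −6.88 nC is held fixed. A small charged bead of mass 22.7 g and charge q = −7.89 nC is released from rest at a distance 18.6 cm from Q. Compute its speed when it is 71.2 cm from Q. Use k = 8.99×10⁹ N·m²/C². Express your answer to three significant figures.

0.0131 m/s

Only the electrostatic force acts, so mechanical energy is conserved: ½mv² = U₁ − U₂ = kQq(1/r₁ − 1/r₂).
U₁ − U₂ = (8.99×10⁹ N·m²/C²)(-6.88×10⁻⁹ C)(-7.89×10⁻⁹ C)(1/0.186 − 1/0.712) = 1.94×10⁻⁶ J.
v = √(2·1.94×10⁻⁶/0.0227) = 0.0131 m/s.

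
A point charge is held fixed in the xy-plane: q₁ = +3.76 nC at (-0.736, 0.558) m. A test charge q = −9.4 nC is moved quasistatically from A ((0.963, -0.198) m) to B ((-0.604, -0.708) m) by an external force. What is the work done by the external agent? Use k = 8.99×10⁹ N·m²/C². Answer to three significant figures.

For quasistatic motion the external work equals the change in potential energy: W_ext = qΔV = q(V_B − V_A).
At A: distance to the source charge is 1.86 m; V_A = kq₁/r = 18.2 V.
At B: distance to the source charge is 1.27 m; V_B = kq₁/r = 26.6 V.
ΔV = V_B − V_A = 8.38 V.
W_ext = qΔV = (-9.40×10⁻⁹ C)(8.38 V) = -7.88×10⁻⁸ J.

-7.88×10⁻⁸ J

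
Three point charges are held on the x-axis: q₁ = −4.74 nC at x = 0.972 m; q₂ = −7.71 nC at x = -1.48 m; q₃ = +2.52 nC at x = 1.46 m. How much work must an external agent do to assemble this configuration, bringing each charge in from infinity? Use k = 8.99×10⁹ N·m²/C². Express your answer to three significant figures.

-1.45×10⁻⁷ J

The assembly work is the sum of pairwise potential energies, U = Σ_{i<j} kqᵢqⱼ/rᵢⱼ.
Pair separations: r₁₂ = 2.45 m, r₁₃ = 0.488 m, r₂₃ = 2.94 m.
U = (1.34×10⁻⁷) + (-2.20×10⁻⁷) + (-5.94×10⁻⁸) = -1.45×10⁻⁷ J.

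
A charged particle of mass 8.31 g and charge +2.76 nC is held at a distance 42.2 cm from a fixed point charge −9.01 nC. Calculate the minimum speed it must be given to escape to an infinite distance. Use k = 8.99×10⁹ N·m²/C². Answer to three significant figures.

0.0113 m/s

To just escape, total mechanical energy must reach zero at infinity: ½mv²_min + U = 0, so ½mv²_min = −U = |kQq|/r.
|U| = |kQq|/r = (8.99×10⁹ N·m²/C²)(9.01×10⁻⁹)(2.76×10⁻⁹)/(0.422) = 5.30×10⁻⁷ J.
v_min = √(2|U|/m) = √(2·5.30×10⁻⁷/8.31×10⁻³) = 0.0113 m/s.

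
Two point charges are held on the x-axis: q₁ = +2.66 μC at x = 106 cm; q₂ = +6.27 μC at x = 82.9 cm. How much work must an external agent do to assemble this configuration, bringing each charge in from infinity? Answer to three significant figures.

The assembly work is the sum of pairwise potential energies, U = Σ_{i<j} kqᵢqⱼ/rᵢⱼ.
Pair separations: r₁₂ = 0.231 m.
U = (0.649) = 0.649 J.

0.649 J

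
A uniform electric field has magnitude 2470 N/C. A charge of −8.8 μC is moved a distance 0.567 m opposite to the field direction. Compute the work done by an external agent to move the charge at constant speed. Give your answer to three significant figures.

The potential change for a displacement 0.567 m opposite to the field direction is ΔV = +Ed = 1400 V.
W_ext = qΔV = -0.0123 J.

-0.0123 J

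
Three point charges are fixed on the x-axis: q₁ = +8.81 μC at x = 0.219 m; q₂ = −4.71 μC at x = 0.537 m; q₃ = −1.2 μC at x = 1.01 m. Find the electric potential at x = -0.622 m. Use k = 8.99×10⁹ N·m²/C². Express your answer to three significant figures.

5.10×10⁴ V

Electric potential is a scalar, so the contributions from each charge add algebraically: V = Σ kqᵢ/rᵢ.
Distances from the field point to each charge: r₁ = 0.841 m, r₂ = 1.16 m, r₃ = 1.63 m.
V = k[(8.81×10⁻⁶)/(0.841) + (-4.71×10⁻⁶)/(1.16) + (-1.20×10⁻⁶)/(1.63)] = 5.10×10⁴ V.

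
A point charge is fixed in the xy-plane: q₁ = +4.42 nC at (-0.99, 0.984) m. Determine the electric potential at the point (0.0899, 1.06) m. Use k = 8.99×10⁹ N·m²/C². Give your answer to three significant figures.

The total potential is the scalar sum of each charge's contribution, V = Σ kqᵢ/rᵢ.
Distances from the field point to each charge: r₁ = 1.08 m.
V = k[(4.42×10⁻⁹)/(1.08)] = 36.7 V.

36.7 V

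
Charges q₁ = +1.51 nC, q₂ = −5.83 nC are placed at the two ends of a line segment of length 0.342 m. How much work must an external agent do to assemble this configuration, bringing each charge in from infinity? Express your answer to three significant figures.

The work to assemble the configuration equals its total potential energy, U = Σ kqᵢqⱼ/rᵢⱼ over all pairs.
The separation is r = 0.342 m.
U = (-2.31×10⁻⁷) = -2.31×10⁻⁷ J.

-2.31×10⁻⁷ J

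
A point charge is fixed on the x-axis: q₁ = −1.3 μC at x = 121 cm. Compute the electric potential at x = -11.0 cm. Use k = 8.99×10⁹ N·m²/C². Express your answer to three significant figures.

Electric potential is a scalar, so the contributions from each charge add algebraically: V = Σ kqᵢ/rᵢ.
V = k[(-1.30×10⁻⁶)/(1.32)] = -8850 V.

-8850 V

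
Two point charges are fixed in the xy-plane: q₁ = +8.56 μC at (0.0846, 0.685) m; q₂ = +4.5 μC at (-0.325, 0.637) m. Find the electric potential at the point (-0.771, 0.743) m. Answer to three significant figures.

Electric potential is a scalar, so the contributions from each charge add algebraically: V = Σ kqᵢ/rᵢ.
Distances from the field point to each charge: r₁ = 0.858 m, r₂ = 0.458 m.
V = k[(8.56×10⁻⁶)/(0.858) + (4.50×10⁻⁶)/(0.458)] = 1.78×10⁵ V.

1.78×10⁵ V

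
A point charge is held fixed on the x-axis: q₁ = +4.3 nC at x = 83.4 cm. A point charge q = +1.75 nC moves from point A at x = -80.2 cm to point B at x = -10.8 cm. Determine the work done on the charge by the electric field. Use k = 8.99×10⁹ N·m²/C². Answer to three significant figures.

The work done by the electric force is W_field = −ΔU = −q(V_B − V_A) = q(V_A − V_B).
At A: distance to the source charge is 1.64 m; V_A = kq₁/r = 23.6 V.
At B: distance to the source charge is 0.942 m; V_B = kq₁/r = 41.0 V.
ΔV = V_B − V_A = 17.4 V.
W_field = −qΔV = −(1.75×10⁻⁹ C)(17.4 V) = -3.05×10⁻⁸ J.

-3.05×10⁻⁸ J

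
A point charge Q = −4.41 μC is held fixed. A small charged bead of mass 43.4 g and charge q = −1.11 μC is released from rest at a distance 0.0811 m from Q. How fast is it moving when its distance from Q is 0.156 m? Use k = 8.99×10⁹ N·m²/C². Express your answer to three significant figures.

3.46 m/s

Only the electrostatic force acts, so mechanical energy is conserved: ½mv² = U₁ − U₂ = kQq(1/r₁ − 1/r₂).
U₁ − U₂ = (8.99×10⁹ N·m²/C²)(-4.41×10⁻⁶ C)(-1.11×10⁻⁶ C)(1/0.0811 − 1/0.156) = 0.261 J.
v = √(2·0.261/0.0434) = 3.46 m/s.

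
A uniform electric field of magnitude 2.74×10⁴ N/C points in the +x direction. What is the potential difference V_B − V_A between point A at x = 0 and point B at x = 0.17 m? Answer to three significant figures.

In a uniform field, potential decreases in the direction of E: V_B − V_A = −E·Δx.
V_B − V_A = −(2.74×10⁴ V/m)(0.170 m) = -4660 V.

-4660 V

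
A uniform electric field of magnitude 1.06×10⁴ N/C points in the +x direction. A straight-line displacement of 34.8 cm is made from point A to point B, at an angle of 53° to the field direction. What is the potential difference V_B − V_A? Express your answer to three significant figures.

-2220 V

Only the component of displacement along E changes the potential: ΔV = −E·d·cosθ.
ΔV = −(1.06×10⁴ V/m)(0.348 m)cos53° = -2220 V.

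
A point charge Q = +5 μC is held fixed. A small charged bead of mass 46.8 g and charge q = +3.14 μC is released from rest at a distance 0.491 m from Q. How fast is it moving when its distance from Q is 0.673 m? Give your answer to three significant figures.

Only the electrostatic force acts, so mechanical energy is conserved: ½mv² = U₁ − U₂ = kQq(1/r₁ − 1/r₂).
U₁ − U₂ = (8.99×10⁹ N·m²/C²)(5.00×10⁻⁶ C)(3.14×10⁻⁶ C)(1/0.491 − 1/0.673) = 0.0777 J.
v = √(2·0.0777/0.0468) = 1.82 m/s.

1.82 m/s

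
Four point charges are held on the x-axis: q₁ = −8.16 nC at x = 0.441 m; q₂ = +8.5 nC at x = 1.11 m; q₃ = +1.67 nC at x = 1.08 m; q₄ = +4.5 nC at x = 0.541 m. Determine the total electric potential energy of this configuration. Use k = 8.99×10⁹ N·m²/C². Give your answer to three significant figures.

5.59×10⁻⁷ J

The assembly work is the sum of pairwise potential energies, U = Σ_{i<j} kqᵢqⱼ/rᵢⱼ.
Pair separations: r₁₂ = 0.669 m, r₁₃ = 0.639 m, r₁₄ = 0.100 m, r₂₃ = 0.0300 m, r₂₄ = 0.569 m, r₃₄ = 0.539 m.
Summing all 6 pair terms gives U = 5.59×10⁻⁷ J.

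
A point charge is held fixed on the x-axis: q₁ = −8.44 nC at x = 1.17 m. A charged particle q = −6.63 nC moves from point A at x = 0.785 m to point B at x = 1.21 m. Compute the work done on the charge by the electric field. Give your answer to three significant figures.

The work done by the electric force is W_field = −ΔU = −q(V_B − V_A) = q(V_A − V_B).
At A: distance to the source charge is 0.385 m; V_A = kq₁/r = -197 V.
At B: distance to the source charge is 0.0400 m; V_B = kq₁/r = -1900 V.
ΔV = V_B − V_A = -1700 V.
W_field = −qΔV = −(-6.63×10⁻⁹ C)(-1700 V) = -1.13×10⁻⁵ J.

-1.13×10⁻⁵ J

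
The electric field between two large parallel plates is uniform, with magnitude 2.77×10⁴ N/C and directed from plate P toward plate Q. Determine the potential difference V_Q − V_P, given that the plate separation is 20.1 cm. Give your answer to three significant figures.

In a uniform field, potential decreases in the direction of E: ΔV = −E·d for a displacement d parallel to E.
Going from P to Q is a displacement of 20.1 cm along the field, so V_Q − V_P = −Ed = -5570 V.

-5570 V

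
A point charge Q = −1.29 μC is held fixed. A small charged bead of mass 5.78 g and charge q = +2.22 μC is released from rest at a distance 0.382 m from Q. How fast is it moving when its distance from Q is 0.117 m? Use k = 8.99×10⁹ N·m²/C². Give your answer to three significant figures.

7.27 m/s

Only the electrostatic force acts, so mechanical energy is conserved: ½mv² = U₁ − U₂ = kQq(1/r₁ − 1/r₂).
U₁ − U₂ = (8.99×10⁹ N·m²/C²)(-1.29×10⁻⁶ C)(2.22×10⁻⁶ C)(1/0.382 − 1/0.117) = 0.153 J.
v = √(2·0.153/5.78×10⁻³) = 7.27 m/s.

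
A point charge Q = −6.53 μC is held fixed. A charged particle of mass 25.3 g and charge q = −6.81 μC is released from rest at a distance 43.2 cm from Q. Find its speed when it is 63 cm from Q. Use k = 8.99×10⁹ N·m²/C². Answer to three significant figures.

4.79 m/s

Only the electrostatic force acts, so mechanical energy is conserved: ½mv² = U₁ − U₂ = kQq(1/r₁ − 1/r₂).
U₁ − U₂ = (8.99×10⁹ N·m²/C²)(-6.53×10⁻⁶ C)(-6.81×10⁻⁶ C)(1/0.432 − 1/0.630) = 0.291 J.
v = √(2·0.291/0.0253) = 4.79 m/s.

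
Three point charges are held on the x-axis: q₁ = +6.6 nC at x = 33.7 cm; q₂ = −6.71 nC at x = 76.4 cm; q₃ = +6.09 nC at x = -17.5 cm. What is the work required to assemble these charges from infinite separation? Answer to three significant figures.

-6.18×10⁻⁷ J

The assembly work is the sum of pairwise potential energies, U = Σ_{i<j} kqᵢqⱼ/rᵢⱼ.
Pair separations: r₁₂ = 0.427 m, r₁₃ = 0.512 m, r₂₃ = 0.939 m.
U = (-9.32×10⁻⁷) + (7.06×10⁻⁷) + (-3.91×10⁻⁷) = -6.18×10⁻⁷ J.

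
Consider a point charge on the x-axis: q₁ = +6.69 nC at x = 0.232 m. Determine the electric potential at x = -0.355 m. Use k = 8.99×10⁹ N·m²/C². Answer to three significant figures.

The total potential is the scalar sum of each charge's contribution, V = Σ kqᵢ/rᵢ.
V = k[(6.69×10⁻⁹)/(0.587)] = 102 V.

102 V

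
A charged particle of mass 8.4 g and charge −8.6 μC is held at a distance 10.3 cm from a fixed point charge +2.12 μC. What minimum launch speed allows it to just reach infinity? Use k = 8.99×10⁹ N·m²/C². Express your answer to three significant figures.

19.5 m/s

To just escape, total mechanical energy must reach zero at infinity: ½mv²_min + U = 0, so ½mv²_min = −U = |kQq|/r.
|U| = |kQq|/r = (8.99×10⁹ N·m²/C²)(2.12×10⁻⁶)(8.60×10⁻⁶)/(0.103) = 1.59 J.
v_min = √(2|U|/m) = √(2·1.59/8.40×10⁻³) = 19.5 m/s.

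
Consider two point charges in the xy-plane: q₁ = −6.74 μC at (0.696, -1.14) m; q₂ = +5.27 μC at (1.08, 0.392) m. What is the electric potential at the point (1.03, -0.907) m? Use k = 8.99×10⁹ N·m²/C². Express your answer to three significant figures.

-1.12×10⁵ V

The total potential is the scalar sum of each charge's contribution, V = Σ kqᵢ/rᵢ.
Distances from the field point to each charge: r₁ = 0.407 m, r₂ = 1.30 m.
V = k[(-6.74×10⁻⁶)/(0.407) + (5.27×10⁻⁶)/(1.30)] = -1.12×10⁵ V.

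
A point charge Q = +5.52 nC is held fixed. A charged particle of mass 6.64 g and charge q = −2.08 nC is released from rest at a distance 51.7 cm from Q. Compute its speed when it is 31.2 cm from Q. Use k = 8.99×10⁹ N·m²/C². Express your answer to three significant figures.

6.29×10⁻³ m/s

Only the electrostatic force acts, so mechanical energy is conserved: ½mv² = U₁ − U₂ = kQq(1/r₁ − 1/r₂).
U₁ − U₂ = (8.99×10⁹ N·m²/C²)(5.52×10⁻⁹ C)(-2.08×10⁻⁹ C)(1/0.517 − 1/0.312) = 1.31×10⁻⁷ J.
v = √(2·1.31×10⁻⁷/6.64×10⁻³) = 6.29×10⁻³ m/s.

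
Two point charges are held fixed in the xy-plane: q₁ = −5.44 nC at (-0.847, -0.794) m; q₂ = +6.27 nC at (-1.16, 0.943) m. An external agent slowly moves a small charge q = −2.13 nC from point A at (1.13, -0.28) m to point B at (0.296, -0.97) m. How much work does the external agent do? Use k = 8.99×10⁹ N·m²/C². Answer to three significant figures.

3.54×10⁻⁸ J

For quasistatic motion the external work equals the change in potential energy: W_ext = qΔV = q(V_B − V_A).
At A: distances to the source charges are 2.04 m, 2.60 m; V_A = Σ kqᵢ/rᵢ = -2.23 V.
At B: distances to the source charges are 1.16 m, 2.40 m; V_B = Σ kqᵢ/rᵢ = -18.8 V.
ΔV = V_B − V_A = -16.6 V.
W_ext = qΔV = (-2.13×10⁻⁹ C)(-16.6 V) = 3.54×10⁻⁸ J.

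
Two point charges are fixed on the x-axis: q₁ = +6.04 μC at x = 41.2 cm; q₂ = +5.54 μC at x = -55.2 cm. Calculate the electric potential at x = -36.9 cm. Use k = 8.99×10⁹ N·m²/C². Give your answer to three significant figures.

3.42×10⁵ V

Electric potential is a scalar, so the contributions from each charge add algebraically: V = Σ kqᵢ/rᵢ.
Distances from the field point to each charge: r₁ = 0.781 m, r₂ = 0.183 m.
V = k[(6.04×10⁻⁶)/(0.781) + (5.54×10⁻⁶)/(0.183)] = 3.42×10⁵ V.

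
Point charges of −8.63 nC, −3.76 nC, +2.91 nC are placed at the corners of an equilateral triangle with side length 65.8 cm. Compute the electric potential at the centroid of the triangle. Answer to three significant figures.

The total potential is the scalar sum of each charge's contribution, V = Σ kqᵢ/rᵢ.
The distance from each vertex to the centroid is a/√3 = 0.380 m.
V = k[(-8.63×10⁻⁹)/(0.380) + (-3.76×10⁻⁹)/(0.380) + (2.91×10⁻⁹)/(0.380)] = -224 V.

-224 V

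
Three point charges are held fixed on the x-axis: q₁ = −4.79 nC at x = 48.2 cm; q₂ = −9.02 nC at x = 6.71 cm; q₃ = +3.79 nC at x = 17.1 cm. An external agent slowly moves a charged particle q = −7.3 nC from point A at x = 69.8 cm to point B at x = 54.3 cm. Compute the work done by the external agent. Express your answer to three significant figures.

3.81×10⁻⁶ J

For quasistatic motion the external work equals the change in potential energy: W_ext = qΔV = q(V_B − V_A).
At A: distances to the source charges are 0.216 m, 0.631 m, 0.527 m; V_A = Σ kqᵢ/rᵢ = -263 V.
At B: distances to the source charges are 0.0610 m, 0.476 m, 0.372 m; V_B = Σ kqᵢ/rᵢ = -785 V.
ΔV = V_B − V_A = -521 V.
W_ext = qΔV = (-7.30×10⁻⁹ C)(-521 V) = 3.81×10⁻⁶ J.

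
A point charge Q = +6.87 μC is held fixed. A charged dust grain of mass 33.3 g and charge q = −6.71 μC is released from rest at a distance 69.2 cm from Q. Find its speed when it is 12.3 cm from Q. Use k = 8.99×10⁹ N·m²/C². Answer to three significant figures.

12.9 m/s

Only the electrostatic force acts, so mechanical energy is conserved: ½mv² = U₁ − U₂ = kQq(1/r₁ − 1/r₂).
U₁ − U₂ = (8.99×10⁹ N·m²/C²)(6.87×10⁻⁶ C)(-6.71×10⁻⁶ C)(1/0.692 − 1/0.123) = 2.77 J.
v = √(2·2.77/0.0333) = 12.9 m/s.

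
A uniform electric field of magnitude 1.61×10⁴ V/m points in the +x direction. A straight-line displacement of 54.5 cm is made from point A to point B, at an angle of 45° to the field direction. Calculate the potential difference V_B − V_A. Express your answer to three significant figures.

Only the component of displacement along E changes the potential: ΔV = −E·d·cosθ.
ΔV = −(1.61×10⁴ V/m)(0.545 m)cos45° = -6200 V.

-6200 V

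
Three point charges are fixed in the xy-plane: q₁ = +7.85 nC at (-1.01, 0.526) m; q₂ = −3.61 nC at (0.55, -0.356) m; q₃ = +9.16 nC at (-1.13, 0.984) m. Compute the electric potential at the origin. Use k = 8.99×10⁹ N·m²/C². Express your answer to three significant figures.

67.4 V

Electric potential is a scalar, so the contributions from each charge add algebraically: V = Σ kqᵢ/rᵢ.
Distances from the field point to each charge: r₁ = 1.14 m, r₂ = 0.655 m, r₃ = 1.50 m.
V = k[(7.85×10⁻⁹)/(1.14) + (-3.61×10⁻⁹)/(0.655) + (9.16×10⁻⁹)/(1.50)] = 67.4 V.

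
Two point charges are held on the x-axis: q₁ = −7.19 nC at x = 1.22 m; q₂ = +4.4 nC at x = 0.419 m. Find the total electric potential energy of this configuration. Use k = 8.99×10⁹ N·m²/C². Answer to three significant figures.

-3.55×10⁻⁷ J

The assembly work is the sum of pairwise potential energies, U = Σ_{i<j} kqᵢqⱼ/rᵢⱼ.
Pair separations: r₁₂ = 0.801 m.
U = (-3.55×10⁻⁷) = -3.55×10⁻⁷ J.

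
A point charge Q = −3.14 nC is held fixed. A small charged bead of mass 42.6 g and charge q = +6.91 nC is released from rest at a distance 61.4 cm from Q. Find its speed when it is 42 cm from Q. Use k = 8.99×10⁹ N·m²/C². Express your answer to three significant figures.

2.62×10⁻³ m/s

Only the electrostatic force acts, so mechanical energy is conserved: ½mv² = U₁ − U₂ = kQq(1/r₁ − 1/r₂).
U₁ − U₂ = (8.99×10⁹ N·m²/C²)(-3.14×10⁻⁹ C)(6.91×10⁻⁹ C)(1/0.614 − 1/0.420) = 1.47×10⁻⁷ J.
v = √(2·1.47×10⁻⁷/0.0426) = 2.62×10⁻³ m/s.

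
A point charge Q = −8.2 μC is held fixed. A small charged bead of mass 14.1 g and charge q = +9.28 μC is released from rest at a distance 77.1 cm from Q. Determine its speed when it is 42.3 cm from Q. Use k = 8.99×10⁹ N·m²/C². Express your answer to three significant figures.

Only the electrostatic force acts, so mechanical energy is conserved: ½mv² = U₁ − U₂ = kQq(1/r₁ − 1/r₂).
U₁ − U₂ = (8.99×10⁹ N·m²/C²)(-8.20×10⁻⁶ C)(9.28×10⁻⁶ C)(1/0.771 − 1/0.423) = 0.730 J.
v = √(2·0.730/0.0141) = 10.2 m/s.

10.2 m/s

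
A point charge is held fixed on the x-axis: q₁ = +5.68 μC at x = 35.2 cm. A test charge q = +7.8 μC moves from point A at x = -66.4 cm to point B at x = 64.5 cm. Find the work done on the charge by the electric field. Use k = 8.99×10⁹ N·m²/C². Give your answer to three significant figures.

The work done by the electric force is W_field = −ΔU = −q(V_B − V_A) = q(V_A − V_B).
At A: distance to the source charge is 1.02 m; V_A = kq₁/r = 5.03×10⁴ V.
At B: distance to the source charge is 0.293 m; V_B = kq₁/r = 1.74×10⁵ V.
ΔV = V_B − V_A = 1.24×10⁵ V.
W_field = −qΔV = −(7.80×10⁻⁶ C)(1.24×10⁵ V) = -0.967 J.

-0.967 J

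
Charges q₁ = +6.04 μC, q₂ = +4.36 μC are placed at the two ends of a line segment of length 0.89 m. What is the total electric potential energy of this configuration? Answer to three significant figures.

0.266 J

The work to assemble the configuration equals its total potential energy, U = Σ kqᵢqⱼ/rᵢⱼ over all pairs.
The separation is r = 0.890 m.
U = (0.266) = 0.266 J.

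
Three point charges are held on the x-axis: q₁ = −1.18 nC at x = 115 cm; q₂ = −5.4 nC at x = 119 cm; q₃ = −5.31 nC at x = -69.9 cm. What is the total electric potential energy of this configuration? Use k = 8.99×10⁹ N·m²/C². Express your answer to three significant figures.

The assembly work is the sum of pairwise potential energies, U = Σ_{i<j} kqᵢqⱼ/rᵢⱼ.
Pair separations: r₁₂ = 0.0400 m, r₁₃ = 1.85 m, r₂₃ = 1.89 m.
U = (1.43×10⁻⁶) + (3.05×10⁻⁸) + (1.36×10⁻⁷) = 1.60×10⁻⁶ J.

1.60×10⁻⁶ J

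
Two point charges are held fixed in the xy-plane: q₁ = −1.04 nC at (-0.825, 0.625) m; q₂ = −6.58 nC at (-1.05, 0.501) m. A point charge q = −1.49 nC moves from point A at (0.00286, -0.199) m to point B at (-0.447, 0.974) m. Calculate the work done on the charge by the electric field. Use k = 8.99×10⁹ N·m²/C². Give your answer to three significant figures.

The work done by the electric force is W_field = −ΔU = −q(V_B − V_A) = q(V_A − V_B).
At A: distances to the source charges are 1.17 m, 1.26 m; V_A = Σ kqᵢ/rᵢ = -54.8 V.
At B: distances to the source charges are 0.514 m, 0.766 m; V_B = Σ kqᵢ/rᵢ = -95.4 V.
ΔV = V_B − V_A = -40.6 V.
W_field = −qΔV = −(-1.49×10⁻⁹ C)(-40.6 V) = -6.04×10⁻⁸ J.

-6.04×10⁻⁸ J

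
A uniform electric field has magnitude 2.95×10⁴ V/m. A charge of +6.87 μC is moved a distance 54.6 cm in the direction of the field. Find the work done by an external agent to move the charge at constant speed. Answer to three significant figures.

-0.111 J

The potential change for a displacement 54.6 cm in the direction of the field is ΔV = −Ed = -1.61×10⁴ V.
W_ext = qΔV = -0.111 J.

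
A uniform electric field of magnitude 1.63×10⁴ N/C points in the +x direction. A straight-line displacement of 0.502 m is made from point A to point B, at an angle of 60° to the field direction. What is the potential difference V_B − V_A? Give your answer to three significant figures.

Only the component of displacement along E changes the potential: ΔV = −E·d·cosθ.
ΔV = −(1.63×10⁴ V/m)(0.502 m)cos60° = -4090 V.

-4090 V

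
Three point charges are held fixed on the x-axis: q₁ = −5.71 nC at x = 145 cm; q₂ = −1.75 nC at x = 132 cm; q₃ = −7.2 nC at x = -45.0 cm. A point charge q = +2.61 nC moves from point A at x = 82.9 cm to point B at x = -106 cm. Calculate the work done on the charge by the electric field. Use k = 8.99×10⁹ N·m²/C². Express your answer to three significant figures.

The work done by the electric force is W_field = −ΔU = −q(V_B − V_A) = q(V_A − V_B).
At A: distances to the source charges are 0.621 m, 0.491 m, 1.28 m; V_A = Σ kqᵢ/rᵢ = -165 V.
At B: distances to the source charges are 2.51 m, 2.38 m, 0.610 m; V_B = Σ kqᵢ/rᵢ = -133 V.
ΔV = V_B − V_A = 32.1 V.
W_field = −qΔV = −(2.61×10⁻⁹ C)(32.1 V) = -8.39×10⁻⁸ J.

-8.39×10⁻⁸ J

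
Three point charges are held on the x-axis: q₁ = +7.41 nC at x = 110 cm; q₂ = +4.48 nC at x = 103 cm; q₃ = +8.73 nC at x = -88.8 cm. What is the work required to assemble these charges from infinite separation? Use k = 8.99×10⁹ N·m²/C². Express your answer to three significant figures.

4.74×10⁻⁶ J

The assembly work is the sum of pairwise potential energies, U = Σ_{i<j} kqᵢqⱼ/rᵢⱼ.
Pair separations: r₁₂ = 0.0700 m, r₁₃ = 1.99 m, r₂₃ = 1.92 m.
U = (4.26×10⁻⁶) + (2.93×10⁻⁷) + (1.83×10⁻⁷) = 4.74×10⁻⁶ J.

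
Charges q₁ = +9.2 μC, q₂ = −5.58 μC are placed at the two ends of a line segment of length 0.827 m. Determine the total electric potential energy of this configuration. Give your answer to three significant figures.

The work to assemble the configuration equals its total potential energy, U = Σ kqᵢqⱼ/rᵢⱼ over all pairs.
The separation is r = 0.827 m.
U = (-0.558) = -0.558 J.

-0.558 J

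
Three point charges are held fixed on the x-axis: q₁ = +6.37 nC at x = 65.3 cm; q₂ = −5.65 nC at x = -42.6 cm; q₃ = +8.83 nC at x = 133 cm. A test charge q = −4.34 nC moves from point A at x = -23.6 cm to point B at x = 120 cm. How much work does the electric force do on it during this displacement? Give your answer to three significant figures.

3.63×10⁻⁶ J

The work done by the electric force is W_field = −ΔU = −q(V_B − V_A) = q(V_A − V_B).
At A: distances to the source charges are 0.889 m, 0.190 m, 1.57 m; V_A = Σ kqᵢ/rᵢ = -152 V.
At B: distances to the source charges are 0.547 m, 1.63 m, 0.130 m; V_B = Σ kqᵢ/rᵢ = 684 V.
ΔV = V_B − V_A = 836 V.
W_field = −qΔV = −(-4.34×10⁻⁹ C)(836 V) = 3.63×10⁻⁶ J.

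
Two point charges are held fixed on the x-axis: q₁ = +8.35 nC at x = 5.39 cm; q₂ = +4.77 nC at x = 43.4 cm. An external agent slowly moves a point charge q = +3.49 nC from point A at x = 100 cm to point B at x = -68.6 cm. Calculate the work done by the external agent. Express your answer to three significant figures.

For quasistatic motion the external work equals the change in potential energy: W_ext = qΔV = q(V_B − V_A).
At A: distances to the source charges are 0.946 m, 0.566 m; V_A = Σ kqᵢ/rᵢ = 155 V.
At B: distances to the source charges are 0.740 m, 1.12 m; V_B = Σ kqᵢ/rᵢ = 140 V.
ΔV = V_B − V_A = -15.4 V.
W_ext = qΔV = (3.49×10⁻⁹ C)(-15.4 V) = -5.36×10⁻⁸ J.

-5.36×10⁻⁸ J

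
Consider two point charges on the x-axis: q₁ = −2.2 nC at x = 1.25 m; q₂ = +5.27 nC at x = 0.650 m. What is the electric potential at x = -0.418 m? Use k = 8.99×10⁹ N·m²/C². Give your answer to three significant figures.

Electric potential is a scalar, so the contributions from each charge add algebraically: V = Σ kqᵢ/rᵢ.
Distances from the field point to each charge: r₁ = 1.67 m, r₂ = 1.07 m.
V = k[(-2.20×10⁻⁹)/(1.67) + (5.27×10⁻⁹)/(1.07)] = 32.5 V.

32.5 V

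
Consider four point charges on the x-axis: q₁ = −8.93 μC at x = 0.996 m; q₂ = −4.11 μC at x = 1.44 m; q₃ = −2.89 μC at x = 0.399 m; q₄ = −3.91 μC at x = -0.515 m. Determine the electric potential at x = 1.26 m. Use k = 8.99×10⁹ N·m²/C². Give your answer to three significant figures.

-5.59×10⁵ V

The total potential is the scalar sum of each charge's contribution, V = Σ kqᵢ/rᵢ.
Distances from the field point to each charge: r₁ = 0.264 m, r₂ = 0.180 m, r₃ = 0.861 m, r₄ = 1.77 m.
V = k[(-8.93×10⁻⁶)/(0.264) + (-4.11×10⁻⁶)/(0.180) + (-2.89×10⁻⁶)/(0.861) + (-3.91×10⁻⁶)/(1.77)] = -5.59×10⁵ V.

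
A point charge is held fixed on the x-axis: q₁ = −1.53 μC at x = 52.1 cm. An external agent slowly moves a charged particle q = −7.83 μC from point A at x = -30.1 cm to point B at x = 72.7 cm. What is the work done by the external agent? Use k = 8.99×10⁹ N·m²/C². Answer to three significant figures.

For quasistatic motion the external work equals the change in potential energy: W_ext = qΔV = q(V_B − V_A).
At A: distance to the source charge is 0.822 m; V_A = kq₁/r = -1.67×10⁴ V.
At B: distance to the source charge is 0.206 m; V_B = kq₁/r = -6.68×10⁴ V.
ΔV = V_B − V_A = -5.00×10⁴ V.
W_ext = qΔV = (-7.83×10⁻⁶ C)(-5.00×10⁴ V) = 0.392 J.

0.392 J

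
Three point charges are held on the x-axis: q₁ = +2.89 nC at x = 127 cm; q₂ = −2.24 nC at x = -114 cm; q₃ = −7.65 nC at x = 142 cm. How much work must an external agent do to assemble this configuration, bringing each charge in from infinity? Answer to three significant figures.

-1.29×10⁻⁶ J

The assembly work is the sum of pairwise potential energies, U = Σ_{i<j} kqᵢqⱼ/rᵢⱼ.
Pair separations: r₁₂ = 2.41 m, r₁₃ = 0.150 m, r₂₃ = 2.56 m.
U = (-2.41×10⁻⁸) + (-1.33×10⁻⁶) + (6.02×10⁻⁸) = -1.29×10⁻⁶ J.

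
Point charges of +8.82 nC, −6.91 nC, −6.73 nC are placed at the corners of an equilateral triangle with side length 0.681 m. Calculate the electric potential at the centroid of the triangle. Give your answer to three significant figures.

Electric potential is a scalar, so the contributions from each charge add algebraically: V = Σ kqᵢ/rᵢ.
The distance from each vertex to the centroid is a/√3 = 0.393 m.
V = k[(8.82×10⁻⁹)/(0.393) + (-6.91×10⁻⁹)/(0.393) + (-6.73×10⁻⁹)/(0.393)] = -110 V.

-110 V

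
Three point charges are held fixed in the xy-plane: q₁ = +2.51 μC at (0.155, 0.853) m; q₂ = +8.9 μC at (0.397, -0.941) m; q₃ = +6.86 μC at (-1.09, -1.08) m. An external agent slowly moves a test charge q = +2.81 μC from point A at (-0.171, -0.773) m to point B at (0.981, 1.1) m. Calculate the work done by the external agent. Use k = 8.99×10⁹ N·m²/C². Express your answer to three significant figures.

-0.360 J

For quasistatic motion the external work equals the change in potential energy: W_ext = qΔV = q(V_B − V_A).
At A: distances to the source charges are 1.66 m, 0.592 m, 0.969 m; V_A = Σ kqᵢ/rᵢ = 2.12×10⁵ V.
At B: distances to the source charges are 0.862 m, 2.12 m, 3.01 m; V_B = Σ kqᵢ/rᵢ = 8.44×10⁴ V.
ΔV = V_B − V_A = -1.28×10⁵ V.
W_ext = qΔV = (2.81×10⁻⁶ C)(-1.28×10⁵ V) = -0.360 J.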